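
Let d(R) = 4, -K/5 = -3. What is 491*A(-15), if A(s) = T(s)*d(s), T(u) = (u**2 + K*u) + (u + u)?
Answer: -58920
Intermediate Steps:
K = 15 (K = -5*(-3) = 15)
T(u) = u**2 + 17*u (T(u) = (u**2 + 15*u) + (u + u) = (u**2 + 15*u) + 2*u = u**2 + 17*u)
A(s) = 4*s*(17 + s) (A(s) = (s*(17 + s))*4 = 4*s*(17 + s))
491*A(-15) = 491*(4*(-15)*(17 - 15)) = 491*(4*(-15)*2) = 491*(-120) = -58920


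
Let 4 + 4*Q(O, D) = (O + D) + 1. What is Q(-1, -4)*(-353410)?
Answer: 706820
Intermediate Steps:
Q(O, D) = -¾ + D/4 + O/4 (Q(O, D) = -1 + ((O + D) + 1)/4 = -1 + ((D + O) + 1)/4 = -1 + (1 + D + O)/4 = -1 + (¼ + D/4 + O/4) = -¾ + D/4 + O/4)
Q(-1, -4)*(-353410) = (-¾ + (¼)*(-4) + (¼)*(-1))*(-353410) = (-¾ - 1 - ¼)*(-353410) = -2*(-353410) = 706820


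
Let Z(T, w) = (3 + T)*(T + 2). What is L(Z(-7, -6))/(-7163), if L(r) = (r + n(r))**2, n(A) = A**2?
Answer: -176400/7163 ≈ -24.627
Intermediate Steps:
Z(T, w) = (2 + T)*(3 + T) (Z(T, w) = (3 + T)*(2 + T) = (2 + T)*(3 + T))
L(r) = (r + r**2)**2
L(Z(-7, -6))/(-7163) = ((6 + (-7)**2 + 5*(-7))**2*(1 + (6 + (-7)**2 + 5*(-7)))**2)/(-7163) = ((6 + 49 - 35)**2*(1 + (6 + 49 - 35))**2)*(-1/7163) = (20**2*(1 + 20)**2)*(-1/7163) = (400*21**2)*(-1/7163) = (400*441)*(-1/7163) = 176400*(-1/7163) = -176400/7163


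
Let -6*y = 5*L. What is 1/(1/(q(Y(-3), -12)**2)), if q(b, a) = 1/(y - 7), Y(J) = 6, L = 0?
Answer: 1/49 ≈ 0.020408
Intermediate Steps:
y = 0 (y = -5*0/6 = -1/6*0 = 0)
q(b, a) = -1/7 (q(b, a) = 1/(0 - 7) = 1/(-7) = -1/7)
1/(1/(q(Y(-3), -12)**2)) = 1/(1/((-1/7)**2)) = 1/(1/(1/49)) = 1/49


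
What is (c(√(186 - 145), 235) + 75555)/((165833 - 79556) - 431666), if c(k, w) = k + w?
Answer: -6890/31399 - √41/345389 ≈ -0.21945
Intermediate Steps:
(c(√(186 - 145), 235) + 75555)/((165833 - 79556) - 431666) = ((√(186 - 145) + 235) + 75555)/((165833 - 79556) - 431666) = ((√41 + 235) + 75555)/(86277 - 431666) = ((235 + √41) + 75555)/(-345389) = (75790 + √41)*(-1/345389) = -6890/31399 - √41/345389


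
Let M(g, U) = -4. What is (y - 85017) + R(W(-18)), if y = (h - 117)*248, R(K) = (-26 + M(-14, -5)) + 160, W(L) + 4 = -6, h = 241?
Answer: -54135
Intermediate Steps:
W(L) = -10 (W(L) = -4 - 6 = -10)
R(K) = 130 (R(K) = (-26 - 4) + 160 = -30 + 160 = 130)
y = 30752 (y = (241 - 117)*248 = 124*248 = 30752)
(y - 85017) + R(W(-18)) = (30752 - 85017) + 130 = -54265 + 130 = -54135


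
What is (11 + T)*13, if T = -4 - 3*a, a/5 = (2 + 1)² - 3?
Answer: -1079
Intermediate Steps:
a = 30 (a = 5*((2 + 1)² - 3) = 5*(3² - 3) = 5*(9 - 3) = 5*6 = 30)
T = -94 (T = -4 - 3*30 = -4 - 90 = -94)
(11 + T)*13 = (11 - 94)*13 = -83*13 = -1079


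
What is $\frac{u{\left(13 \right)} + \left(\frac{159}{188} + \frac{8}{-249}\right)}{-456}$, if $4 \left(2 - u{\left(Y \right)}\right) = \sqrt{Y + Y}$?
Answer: $- \frac{131711}{21346272} + \frac{\sqrt{26}}{1824} \approx -0.0033747$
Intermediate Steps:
$u{\left(Y \right)} = 2 - \frac{\sqrt{2} \sqrt{Y}}{4}$ ($u{\left(Y \right)} = 2 - \frac{\sqrt{Y + Y}}{4} = 2 - \frac{\sqrt{2 Y}}{4} = 2 - \frac{\sqrt{2} \sqrt{Y}}{4}$)
$\frac{u{\left(13 \right)} + \left(\frac{159}{188} + \frac{8}{-249}\right)}{-456} = \frac{\left(2 - \frac{\sqrt{2} \sqrt{13}}{4}\right) + \left(\frac{159}{188} + \frac{8}{-249}\right)}{-456} = - \frac{\left(2 - \frac{\sqrt{26}}{4}\right) + \left(159 \cdot \frac{1}{188} + 8 \left(- \frac{1}{249}\right)\right)}{456} = - \frac{\left(2 - \frac{\sqrt{26}}{4}\right) + \left(\frac{159}{188} - \frac{8}{249}\right)}{456} = - \frac{\left(2 - \frac{\sqrt{26}}{4}\right) + \frac{38087}{46812}}{456} = - \frac{\frac{131711}{46812} - \frac{\sqrt{26}}{4}}{456} = - \frac{131711}{21346272} + \frac{\sqrt{26}}{1824}$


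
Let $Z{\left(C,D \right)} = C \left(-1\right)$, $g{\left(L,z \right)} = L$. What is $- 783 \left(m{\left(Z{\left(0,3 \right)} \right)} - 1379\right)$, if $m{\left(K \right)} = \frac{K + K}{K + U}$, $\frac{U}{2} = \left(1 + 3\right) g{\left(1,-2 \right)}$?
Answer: $1079757$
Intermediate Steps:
$Z{\left(C,D \right)} = - C$
$U = 8$ ($U = 2 \left(1 + 3\right) 1 = 2 \cdot 4 \cdot 1 = 2 \cdot 4 = 8$)
$m{\left(K \right)} = \frac{2 K}{8 + K}$ ($m{\left(K \right)} = \frac{K + K}{K + 8} = \frac{2 K}{8 + K}$)
$- 783 \left(m{\left(Z{\left(0,3 \right)} \right)} - 1379\right) = - 783 \left(\frac{2 \left(\left(-1\right) 0\right)}{8 - 0} - 1379\right) = - 783 \left(2 \cdot 0 \frac{1}{8 + 0} - 1379\right) = - 783 \left(2 \cdot 0 \cdot \frac{1}{8} - 1379\right) = - 783 \left(0 - 1379\right) = \left(-783\right) \left(-1379\right) = 1079757$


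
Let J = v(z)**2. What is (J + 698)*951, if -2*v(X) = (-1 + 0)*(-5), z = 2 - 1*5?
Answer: 2678967/4 ≈ 6.6974e+5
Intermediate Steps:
z = -3 (z = 2 - 5 = -3)
v(X) = -5/2 (v(X) = -(-1 + 0)*(-5)/2 = -(-1)*(-5)/2 = -1/2*5 = -5/2)
J = 25/4 (J = (-5/2)**2 = 25/4 ≈ 6.2500)
(J + 698)*951 = (25/4 + 698)*951 = (2817/4)*951 = 2678967/4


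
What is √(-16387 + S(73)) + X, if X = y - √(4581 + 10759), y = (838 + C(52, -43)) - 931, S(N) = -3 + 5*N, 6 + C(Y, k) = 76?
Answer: -23 - 2*√3835 + 5*I*√641 ≈ -146.85 + 126.59*I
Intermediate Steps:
C(Y, k) = 70 (C(Y, k) = -6 + 76 = 70)
y = -23 (y = (838 + 70) - 931 = 908 - 931 = -23)
X = -23 - 2*√3835 (X = -23 - √(4581 + 10759) = -23 - √15340 = -23 - 2*√3835 ≈ -146.85)
√(-16387 + S(73)) + X = √(-16387 + (-3 + 5*73)) + (-23 - 2*√3835) = √(-16387 + (-3 + 365)) + (-23 - 2*√3835) = √(-16387 + 362) + (-23 - 2*√3835) = √(-16025) + (-23 - 2*√3835) = 5*I*√641 + (-23 - 2*√3835) = -23 - 2*√3835 + 5*I*√641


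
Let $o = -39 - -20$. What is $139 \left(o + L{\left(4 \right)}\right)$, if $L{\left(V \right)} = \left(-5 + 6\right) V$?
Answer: $-2085$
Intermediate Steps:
$o = -19$ ($o = -39 + 20 = -19$)
$L{\left(V \right)} = V$ ($L{\left(V \right)} = 1 V = V$)
$139 \left(o + L{\left(4 \right)}\right) = 139 \left(-19 + 4\right) = 139 \left(-15\right) = -2085$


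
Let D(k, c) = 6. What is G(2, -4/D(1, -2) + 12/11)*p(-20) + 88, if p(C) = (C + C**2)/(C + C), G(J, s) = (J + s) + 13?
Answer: -3863/66 ≈ -58.530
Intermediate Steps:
G(J, s) = 13 + J + s
p(C) = (C + C**2)/(2*C) (p(C) = (C + C**2)/((2*C)) = (C + C**2)*(1/(2*C)) = (C + C**2)/(2*C))
G(2, -4/D(1, -2) + 12/11)*p(-20) + 88 = (13 + 2 + (-4/6 + 12/11))*(1/2 + (1/2)*(-20)) + 88 = (13 + 2 + (-4*1/6 + 12*(1/11)))*(1/2 - 10) + 88 = (13 + 2 + (-2/3 + 12/11))*(-19/2) + 88 = (13 + 2 + 14/33)*(-19/2) + 88 = (509/33)*(-19/2) + 88 = -9671/66 + 88 = -3863/66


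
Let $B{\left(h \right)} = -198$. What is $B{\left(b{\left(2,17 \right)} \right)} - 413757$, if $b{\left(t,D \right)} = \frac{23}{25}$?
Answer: $-413955$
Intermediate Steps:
$b{\left(t,D \right)} = \frac{23}{25}$ ($b{\left(t,D \right)} = 23 \cdot \frac{1}{25} = \frac{23}{25}$)
$B{\left(b{\left(2,17 \right)} \right)} - 413757 = -198 - 413757 = -413955$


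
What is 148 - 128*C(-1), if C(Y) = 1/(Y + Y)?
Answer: 212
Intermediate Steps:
C(Y) = 1/(2*Y)
148 - 128*C(-1) = 148 - 64/(-1) = 148 - 64*(-1) = 148 - 128*(-½) = 148 + 64 = 212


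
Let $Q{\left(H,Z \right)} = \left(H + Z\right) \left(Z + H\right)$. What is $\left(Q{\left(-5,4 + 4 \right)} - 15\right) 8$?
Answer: $-48$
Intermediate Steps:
$Q{\left(H,Z \right)} = \left(H + Z\right)^{2}$ ($Q{\left(H,Z \right)} = \left(H + Z\right) \left(H + Z\right) = \left(H + Z\right)^{2}$)
$\left(Q{\left(-5,4 + 4 \right)} - 15\right) 8 = \left(\left(-5 + \left(4 + 4\right)\right)^{2} - 15\right) 8 = \left(\left(-5 + 8\right)^{2} - 15\right) 8 = \left(3^{2} - 15\right) 8 = \left(9 - 15\right) 8 = \left(-6\right) 8 = -48$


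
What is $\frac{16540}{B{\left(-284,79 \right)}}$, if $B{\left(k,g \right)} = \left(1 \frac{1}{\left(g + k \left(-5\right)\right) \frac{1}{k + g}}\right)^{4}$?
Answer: $\frac{16702136638155308}{353220125} \approx 4.7285 \cdot 10^{7}$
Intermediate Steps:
$B{\left(k,g \right)} = \frac{\left(g + k\right)^{4}}{\left(g - 5 k\right)^{4}}$ ($B{\left(k,g \right)} = \left(1 \frac{1}{\left(g - 5 k\right) \frac{1}{g + k}}\right)^{4} = \left(1 \frac{1}{\frac{1}{g + k} \left(g - 5 k\right)}\right)^{4} = \left(1 \frac{g + k}{g - 5 k}\right)^{4} = \left(\frac{g + k}{g - 5 k}\right)^{4} = \frac{\left(g + k\right)^{4}}{\left(g - 5 k\right)^{4}}$)
$\frac{16540}{B{\left(-284,79 \right)}} = \frac{16540}{\left(79 - 284\right)^{4} \frac{1}{\left(79 - -1420\right)^{4}}} = \frac{16540}{\left(-205\right)^{4} \frac{1}{\left(79 + 1420\right)^{4}}} = \frac{16540}{1766100625 \cdot \frac{1}{5049013494001}} = \frac{16540}{\frac{1766100625}{5049013494001}} = 16540 \cdot \frac{5049013494001}{1766100625} = \frac{16702136638155308}{353220125}$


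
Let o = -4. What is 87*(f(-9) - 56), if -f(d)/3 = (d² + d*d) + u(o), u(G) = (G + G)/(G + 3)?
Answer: -49242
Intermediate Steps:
u(G) = 2*G/(3 + G) (u(G) = (2*G)/(3 + G) = 2*G/(3 + G))
f(d) = -24 - 6*d² (f(d) = -3*((d² + d*d) + 2*(-4)/(3 - 4)) = -3*((d² + d²) + 2*(-4)/(-1)) = -3*(2*d² + 2*(-4)*(-1)) = -3*(2*d² + 8) = -3*(8 + 2*d²) = -24 - 6*d²)
87*(f(-9) - 56) = 87*((-24 - 6*(-9)²) - 56) = 87*((-24 - 6*81) - 56) = 87*((-24 - 486) - 56) = 87*(-510 - 56) = 87*(-566) = -49242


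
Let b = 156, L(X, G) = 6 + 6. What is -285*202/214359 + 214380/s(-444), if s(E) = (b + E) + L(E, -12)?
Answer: -1276949215/1643419 ≈ -777.01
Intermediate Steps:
L(X, G) = 12
s(E) = 168 + E (s(E) = (156 + E) + 12 = 168 + E)
-285*202/214359 + 214380/s(-444) = -285*202/214359 + 214380/(168 - 444) = -57570*1/214359 + 214380/(-276) = -19190/71453 + 214380*(-1/276) = -19190/71453 - 17865/23 = -1276949215/1643419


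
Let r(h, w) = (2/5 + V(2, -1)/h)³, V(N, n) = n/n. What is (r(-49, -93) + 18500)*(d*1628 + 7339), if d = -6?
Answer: -94406248549379/2100875 ≈ -4.4937e+7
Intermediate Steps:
V(N, n) = 1
r(h, w) = (⅖ + 1/h)³ (r(h, w) = (2/5 + 1/h)³ = (2*(⅕) + 1/h)³ = (⅖ + 1/h)³)
(r(-49, -93) + 18500)*(d*1628 + 7339) = ((1/125)*(5 + 2*(-49))³/(-49)³ + 18500)*(-6*1628 + 7339) = ((1/125)*(-1/117649)*(5 - 98)³ + 18500)*(-9768 + 7339) = ((1/125)*(-1/117649)*(-93)³ + 18500)*(-2429) = ((1/125)*(-1/117649)*(-804357) + 18500)*(-2429) = (804357/14706125 + 18500)*(-2429) = (272064116857/14706125)*(-2429) = -94406248549379/2100875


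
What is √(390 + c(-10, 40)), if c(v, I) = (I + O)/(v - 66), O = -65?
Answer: √563635/38 ≈ 19.757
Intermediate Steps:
c(v, I) = (-65 + I)/(-66 + v) (c(v, I) = (I - 65)/(v - 66) = (-65 + I)/(-66 + v))
√(390 + c(-10, 40)) = √(390 + (-65 + 40)/(-66 - 10)) = √(390 - 25/(-76)) = √(390 - 1/76*(-25)) = √(390 + 25/76) = √(29665/76) = √563635/38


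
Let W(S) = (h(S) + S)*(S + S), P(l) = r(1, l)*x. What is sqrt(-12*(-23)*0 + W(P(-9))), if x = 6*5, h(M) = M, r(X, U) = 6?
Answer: 360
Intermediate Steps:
x = 30
P(l) = 180 (P(l) = 6*30 = 180)
W(S) = 4*S**2 (W(S) = (S + S)*(S + S) = (2*S)*(2*S) = 4*S**2)
sqrt(-12*(-23)*0 + W(P(-9))) = sqrt(-12*(-23)*0 + 4*180**2) = sqrt(276*0 + 4*32400) = sqrt(0 + 129600) = sqrt(129600) = 360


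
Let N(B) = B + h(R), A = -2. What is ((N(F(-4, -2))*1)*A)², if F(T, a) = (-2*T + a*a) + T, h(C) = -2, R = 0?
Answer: 144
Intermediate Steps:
F(T, a) = a² - T (F(T, a) = (-2*T + a²) + T = (a² - 2*T) + T = a² - T)
N(B) = -2 + B (N(B) = B - 2 = -2 + B)
((N(F(-4, -2))*1)*A)² = (((-2 + ((-2)² - 1*(-4)))*1)*(-2))² = (((-2 + (4 + 4))*1)*(-2))² = (((-2 + 8)*1)*(-2))² = ((6*1)*(-2))² = (6*(-2))² = (-12)² = 144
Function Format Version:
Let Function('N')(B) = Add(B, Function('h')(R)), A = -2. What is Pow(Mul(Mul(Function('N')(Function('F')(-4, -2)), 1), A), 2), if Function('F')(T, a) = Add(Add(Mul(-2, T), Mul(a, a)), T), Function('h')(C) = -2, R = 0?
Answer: 144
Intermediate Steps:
Function('F')(T, a) = Add(Pow(a, 2), Mul(-1, T)) (Function('F')(T, a) = Add(Add(Mul(-2, T), Pow(a, 2)), T) = Add(Add(Pow(a, 2), Mul(-2, T)), T) = Add(Pow(a, 2), Mul(-1, T)))
Function('N')(B) = Add(-2, B) (Function('N')(B) = Add(B, -2) = Add(-2, B))
Pow(Mul(Mul(Function('N')(Function('F')(-4, -2)), 1), A), 2) = Pow(Mul(Mul(Add(-2, Add(Pow(-2, 2), Mul(-1, -4))), 1), -2), 2) = Pow(Mul(Mul(Add(-2, Add(4, 4)), 1), -2), 2) = Pow(Mul(Mul(Add(-2, 8), 1), -2), 2) = Pow(Mul(Mul(6, 1), -2), 2) = Pow(Mul(6, -2), 2) = Pow(-12, 2) = 144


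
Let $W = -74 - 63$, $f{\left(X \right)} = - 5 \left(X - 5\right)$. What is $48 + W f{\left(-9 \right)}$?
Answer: $-9542$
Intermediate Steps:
$f{\left(X \right)} = 25 - 5 X$ ($f{\left(X \right)} = - 5 \left(-5 + X\right) = 25 - 5 X$)
$W = -137$
$48 + W f{\left(-9 \right)} = 48 - 137 \left(25 - -45\right) = 48 - 137 \left(25 + 45\right) = 48 - 9590 = -9542$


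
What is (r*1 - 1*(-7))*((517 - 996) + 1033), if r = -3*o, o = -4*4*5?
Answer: 136838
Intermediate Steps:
o = -80 (o = -16*5 = -80)
r = 240 (r = -3*(-80) = 240)
(r*1 - 1*(-7))*((517 - 996) + 1033) = (240*1 - 1*(-7))*((517 - 996) + 1033) = (240 + 7)*(-479 + 1033) = 247*554 = 136838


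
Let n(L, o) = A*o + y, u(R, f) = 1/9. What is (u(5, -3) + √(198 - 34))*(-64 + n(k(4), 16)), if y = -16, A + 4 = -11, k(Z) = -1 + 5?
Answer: -320/9 - 640*√41 ≈ -4133.6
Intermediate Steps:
k(Z) = 4
A = -15 (A = -4 - 11 = -15)
u(R, f) = ⅑
n(L, o) = -16 - 15*o (n(L, o) = -15*o - 16 = -16 - 15*o)
(u(5, -3) + √(198 - 34))*(-64 + n(k(4), 16)) = (⅑ + √(198 - 34))*(-64 + (-16 - 15*16)) = (⅑ + √164)*(-64 + (-16 - 240)) = (⅑ + 2*√41)*(-64 - 256) = (⅑ + 2*√41)*(-320) = -320/9 - 640*√41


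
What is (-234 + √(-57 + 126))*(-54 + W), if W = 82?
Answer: -6552 + 28*√69 ≈ -6319.4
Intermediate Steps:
(-234 + √(-57 + 126))*(-54 + W) = (-234 + √(-57 + 126))*(-54 + 82) = (-234 + √69)*28 = -6552 + 28*√69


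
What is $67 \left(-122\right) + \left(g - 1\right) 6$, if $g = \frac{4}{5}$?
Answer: $- \frac{40876}{5} \approx -8175.2$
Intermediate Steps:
$g = \frac{4}{5}$ ($g = 4 \cdot \frac{1}{5} = \frac{4}{5} \approx 0.8$)
$67 \left(-122\right) + \left(g - 1\right) 6 = 67 \left(-122\right) + \left(\frac{4}{5} - 1\right) 6 = -8174 - \frac{6}{5} = - \frac{40876}{5}$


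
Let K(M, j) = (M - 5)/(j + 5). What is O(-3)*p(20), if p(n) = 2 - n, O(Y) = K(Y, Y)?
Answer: 72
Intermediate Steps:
K(M, j) = (-5 + M)/(5 + j)
O(Y) = (-5 + Y)/(5 + Y)
O(-3)*p(20) = ((-5 - 3)/(5 - 3))*(2 - 1*20) = (-8/2)*(2 - 20) = ((1/2)*(-8))*(-18) = -4*(-18) = 72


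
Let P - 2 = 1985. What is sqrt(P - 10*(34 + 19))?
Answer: sqrt(1457) ≈ 38.171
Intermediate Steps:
P = 1987 (P = 2 + 1985 = 1987)
sqrt(P - 10*(34 + 19)) = sqrt(1987 - 10*(34 + 19)) = sqrt(1987 - 10*53) = sqrt(1987 - 530) = sqrt(1457)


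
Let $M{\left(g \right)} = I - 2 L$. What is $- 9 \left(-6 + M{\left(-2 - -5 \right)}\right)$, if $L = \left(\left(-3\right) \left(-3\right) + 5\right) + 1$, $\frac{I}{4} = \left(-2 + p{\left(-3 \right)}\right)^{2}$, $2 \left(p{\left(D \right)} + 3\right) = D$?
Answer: $-1197$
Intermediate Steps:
$p{\left(D \right)} = -3 + \frac{D}{2}$
$I = 169$ ($I = 4 \left(-2 + \left(-3 + \frac{1}{2} \left(-3\right)\right)\right)^{2} = 4 \left(-2 - \frac{9}{2}\right)^{2} = 4 \left(- \frac{13}{2}\right)^{2} = 4 \cdot \frac{169}{4} = 169$)
$L = 15$ ($L = \left(9 + 5\right) + 1 = 14 + 1 = 15$)
$M{\left(g \right)} = 139$ ($M{\left(g \right)} = 169 - 30 = 139$)
$- 9 \left(-6 + M{\left(-2 - -5 \right)}\right) = - 9 \left(-6 + 139\right) = \left(-9\right) 133 = -1197$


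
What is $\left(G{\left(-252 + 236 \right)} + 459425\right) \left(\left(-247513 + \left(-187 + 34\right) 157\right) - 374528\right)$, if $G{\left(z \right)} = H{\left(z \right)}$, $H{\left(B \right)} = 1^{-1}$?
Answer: $-296817680412$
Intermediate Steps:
$H{\left(B \right)} = 1$
$G{\left(z \right)} = 1$
$\left(G{\left(-252 + 236 \right)} + 459425\right) \left(\left(-247513 + \left(-187 + 34\right) 157\right) - 374528\right) = \left(1 + 459425\right) \left(\left(-247513 + \left(-187 + 34\right) 157\right) - 374528\right) = 459426 \left(\left(-247513 - 24021\right) - 374528\right) = 459426 \left(-271534 - 374528\right) = 459426 \left(-646062\right) = -296817680412$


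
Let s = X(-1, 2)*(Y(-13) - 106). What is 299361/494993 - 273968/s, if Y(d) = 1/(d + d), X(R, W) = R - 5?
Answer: -1760483134081/4094087103 ≈ -430.01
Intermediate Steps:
X(R, W) = -5 + R
Y(d) = 1/(2*d)
s = 8271/13 (s = (-5 - 1)*((1/2)/(-13) - 106) = -6*((1/2)*(-1/13) - 106) = -6*(-1/26 - 106) = -6*(-2757/26) = 8271/13 ≈ 636.23)
299361/494993 - 273968/s = 299361/494993 - 273968/8271/13 = 299361*(1/494993) - 273968*13/8271 = 299361/494993 - 3561584/8271 = -1760483134081/4094087103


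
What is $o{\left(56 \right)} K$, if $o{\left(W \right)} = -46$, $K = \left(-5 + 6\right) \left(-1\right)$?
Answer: $46$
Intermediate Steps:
$K = -1$ ($K = 1 \left(-1\right) = -1$)
$o{\left(56 \right)} K = \left(-46\right) \left(-1\right) = 46$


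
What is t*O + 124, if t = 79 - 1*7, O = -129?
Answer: -9164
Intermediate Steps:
t = 72 (t = 79 - 7 = 72)
t*O + 124 = 72*(-129) + 124 = -9288 + 124 = -9164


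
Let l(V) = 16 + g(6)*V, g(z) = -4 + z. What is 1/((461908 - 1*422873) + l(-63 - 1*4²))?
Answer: 1/38893 ≈ 2.5712e-5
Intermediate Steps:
l(V) = 16 + 2*V (l(V) = 16 + (-4 + 6)*V = 16 + 2*V)
1/((461908 - 1*422873) + l(-63 - 1*4²)) = 1/((461908 - 1*422873) + (16 + 2*(-63 - 1*4²))) = 1/((461908 - 422873) + (16 + 2*(-63 - 1*16))) = 1/(39035 + (16 + 2*(-63 - 16))) = 1/(39035 + (16 + 2*(-79))) = 1/(39035 + (16 - 158)) = 1/(39035 - 142) = 1/38893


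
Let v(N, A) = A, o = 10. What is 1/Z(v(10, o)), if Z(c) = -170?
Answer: -1/170 ≈ -0.0058824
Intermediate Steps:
1/Z(v(10, o)) = 1/(-170) = -1/170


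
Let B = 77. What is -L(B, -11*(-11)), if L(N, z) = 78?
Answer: -78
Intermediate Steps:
-L(B, -11*(-11)) = -1*78 = -78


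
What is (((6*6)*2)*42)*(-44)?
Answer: -133056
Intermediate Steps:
(((6*6)*2)*42)*(-44) = ((36*2)*42)*(-44) = (72*42)*(-44) = 3024*(-44) = -133056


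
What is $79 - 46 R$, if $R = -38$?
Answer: $1827$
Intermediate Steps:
$79 - 46 R = 79 - -1748 = 79 + 1748 = 1827$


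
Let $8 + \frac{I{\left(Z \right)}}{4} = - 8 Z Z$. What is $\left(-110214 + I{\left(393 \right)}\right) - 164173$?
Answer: $-5216787$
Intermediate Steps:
$I{\left(Z \right)} = -32 - 32 Z^{2}$ ($I{\left(Z \right)} = -32 + 4 - 8 Z Z = -32 + 4 \left(- 8 Z^{2}\right) = -32 - 32 Z^{2}$)
$\left(-110214 + I{\left(393 \right)}\right) - 164173 = \left(-110214 - \left(32 + 32 \cdot 393^{2}\right)\right) - 164173 = \left(-110214 - 4942400\right) - 164173 = -5052614 - 164173 = -5216787$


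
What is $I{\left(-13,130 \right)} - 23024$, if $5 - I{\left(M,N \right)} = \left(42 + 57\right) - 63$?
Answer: $-23055$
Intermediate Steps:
$I{\left(M,N \right)} = -31$ ($I{\left(M,N \right)} = 5 - \left(\left(42 + 57\right) - 63\right) = 5 - \left(99 - 63\right) = 5 - 36 = -31$)
$I{\left(-13,130 \right)} - 23024 = -31 - 23024 = -23055$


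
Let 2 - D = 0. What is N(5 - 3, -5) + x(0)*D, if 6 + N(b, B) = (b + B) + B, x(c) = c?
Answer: -14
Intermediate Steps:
D = 2 (D = 2 - 1*0 = 2 + 0 = 2)
N(b, B) = -6 + b + 2*B (N(b, B) = -6 + ((b + B) + B) = -6 + ((B + b) + B) = -6 + (b + 2*B) = -6 + b + 2*B)
N(5 - 3, -5) + x(0)*D = (-6 + (5 - 3) + 2*(-5)) + 0*2 = (-6 + 2 - 10) + 0 = -14 + 0 = -14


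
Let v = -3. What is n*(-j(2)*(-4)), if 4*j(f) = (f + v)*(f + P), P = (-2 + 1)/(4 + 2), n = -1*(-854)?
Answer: -4697/3 ≈ -1565.7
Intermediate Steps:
n = 854
P = -⅙ (P = -1/6 = -1*⅙ = -⅙ ≈ -0.16667)
j(f) = (-3 + f)*(-⅙ + f)/4 (j(f) = ((f - 3)*(f - ⅙))/4 = ((-3 + f)*(-⅙ + f))/4 = (-3 + f)*(-⅙ + f)/4)
n*(-j(2)*(-4)) = 854*(-(⅛ - 19/24*2 + (¼)*2²)*(-4)) = 854*(-(⅛ - 19/12 + (¼)*4)*(-4)) = 854*(-(⅛ - 19/12 + 1)*(-4)) = 854*(-1*(-11/24)*(-4)) = 854*((11/24)*(-4)) = 854*(-11/6) = -4697/3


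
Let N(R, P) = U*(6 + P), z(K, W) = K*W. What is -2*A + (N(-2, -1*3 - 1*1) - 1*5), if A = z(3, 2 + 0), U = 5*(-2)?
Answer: -37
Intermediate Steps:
U = -10
N(R, P) = -60 - 10*P (N(R, P) = -10*(6 + P) = -60 - 10*P)
A = 6 (A = 3*(2 + 0) = 3*2 = 6)
-2*A + (N(-2, -1*3 - 1*1) - 1*5) = -2*6 + ((-60 - 10*(-1*3 - 1*1)) - 1*5) = -12 + ((-60 - 10*(-3 - 1)) - 5) = -12 + ((-60 - 10*(-4)) - 5) = -12 + ((-60 + 40) - 5) = -12 + (-20 - 5) = -12 - 25 = -37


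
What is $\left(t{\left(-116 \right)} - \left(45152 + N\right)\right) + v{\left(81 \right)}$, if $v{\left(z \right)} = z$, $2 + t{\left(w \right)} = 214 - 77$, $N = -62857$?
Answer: $17921$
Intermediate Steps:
$t{\left(w \right)} = 135$ ($t{\left(w \right)} = -2 + \left(214 - 77\right) = -2 + 137 = 135$)
$\left(t{\left(-116 \right)} - \left(45152 + N\right)\right) + v{\left(81 \right)} = \left(135 - -17705\right) + 81 = \left(135 + \left(-45152 + 62857\right)\right) + 81 = \left(135 + 17705\right) + 81 = 17840 + 81 = 17921$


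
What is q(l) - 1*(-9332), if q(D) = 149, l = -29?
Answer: 9481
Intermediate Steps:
q(l) - 1*(-9332) = 149 - 1*(-9332) = 149 + 9332 = 9481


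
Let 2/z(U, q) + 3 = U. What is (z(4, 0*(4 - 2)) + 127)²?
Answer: 16641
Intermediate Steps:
z(U, q) = 2/(-3 + U)
(z(4, 0*(4 - 2)) + 127)² = (2/(-3 + 4) + 127)² = (2/1 + 127)² = (2*1 + 127)² = (2 + 127)² = 129² = 16641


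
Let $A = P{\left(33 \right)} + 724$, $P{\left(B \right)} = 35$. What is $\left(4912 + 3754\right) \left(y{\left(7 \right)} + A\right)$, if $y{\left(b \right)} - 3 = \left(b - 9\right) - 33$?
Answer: $6300182$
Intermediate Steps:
$y{\left(b \right)} = -39 + b$ ($y{\left(b \right)} = 3 + \left(\left(b - 9\right) - 33\right) = 3 + \left(\left(-9 + b\right) - 33\right) = 3 + \left(-42 + b\right) = -39 + b$)
$A = 759$ ($A = 35 + 724 = 759$)
$\left(4912 + 3754\right) \left(y{\left(7 \right)} + A\right) = \left(4912 + 3754\right) \left(\left(-39 + 7\right) + 759\right) = 8666 \left(-32 + 759\right) = 8666 \cdot 727 = 6300182$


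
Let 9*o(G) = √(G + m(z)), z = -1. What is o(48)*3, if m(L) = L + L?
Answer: √46/3 ≈ 2.2608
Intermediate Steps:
m(L) = 2*L
o(G) = √(-2 + G)/9 (o(G) = √(G + 2*(-1))/9 = √(G - 2)/9 = √(-2 + G)/9)
o(48)*3 = (√(-2 + 48)/9)*3 = (√46/9)*3 = √46/3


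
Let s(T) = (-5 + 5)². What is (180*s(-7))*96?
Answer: 0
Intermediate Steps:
s(T) = 0 (s(T) = 0² = 0)
(180*s(-7))*96 = (180*0)*96 = 0*96 = 0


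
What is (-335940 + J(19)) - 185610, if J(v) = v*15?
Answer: -521265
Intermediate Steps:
J(v) = 15*v
(-335940 + J(19)) - 185610 = (-335940 + 15*19) - 185610 = (-335940 + 285) - 185610 = -335655 - 185610 = -521265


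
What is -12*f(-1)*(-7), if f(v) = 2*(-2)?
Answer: -336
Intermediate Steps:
f(v) = -4
-12*f(-1)*(-7) = -12*(-4)*(-7) = 48*(-7) = -336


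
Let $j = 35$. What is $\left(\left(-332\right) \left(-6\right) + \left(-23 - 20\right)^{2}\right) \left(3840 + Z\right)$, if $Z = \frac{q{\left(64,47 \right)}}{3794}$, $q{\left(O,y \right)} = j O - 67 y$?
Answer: $\frac{55955883891}{3794} \approx 1.4749 \cdot 10^{7}$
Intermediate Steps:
$q{\left(O,y \right)} = - 67 y + 35 O$ ($q{\left(O,y \right)} = 35 O - 67 y = - 67 y + 35 O$)
$Z = - \frac{909}{3794}$ ($Z = \frac{\left(-67\right) 47 + 35 \cdot 64}{3794} = \left(-3149 + 2240\right) \frac{1}{3794} = \left(-909\right) \frac{1}{3794} = - \frac{909}{3794} \approx -0.23959$)
$\left(\left(-332\right) \left(-6\right) + \left(-23 - 20\right)^{2}\right) \left(3840 + Z\right) = \left(\left(-332\right) \left(-6\right) + \left(-23 - 20\right)^{2}\right) \left(3840 - \frac{909}{3794}\right) = \left(1992 + \left(-43\right)^{2}\right) \frac{14568051}{3794} = \left(1992 + 1849\right) \frac{14568051}{3794} = 3841 \cdot \frac{14568051}{3794} = \frac{55955883891}{3794}$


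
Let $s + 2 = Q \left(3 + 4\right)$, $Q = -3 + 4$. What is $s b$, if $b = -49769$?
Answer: $-248845$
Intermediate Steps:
$Q = 1$
$s = 5$ ($s = -2 + 1 \left(3 + 4\right) = -2 + 1 \cdot 7 = -2 + 7 = 5$)
$s b = 5 \left(-49769\right) = -248845$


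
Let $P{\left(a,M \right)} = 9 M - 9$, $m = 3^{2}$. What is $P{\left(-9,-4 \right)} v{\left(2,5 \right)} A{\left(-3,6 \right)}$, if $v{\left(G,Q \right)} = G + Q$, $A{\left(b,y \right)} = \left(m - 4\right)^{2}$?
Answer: $-7875$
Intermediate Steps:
$m = 9$
$A{\left(b,y \right)} = 25$ ($A{\left(b,y \right)} = \left(9 - 4\right)^{2} = 5^{2} = 25$)
$P{\left(a,M \right)} = -9 + 9 M$
$P{\left(-9,-4 \right)} v{\left(2,5 \right)} A{\left(-3,6 \right)} = \left(-9 + 9 \left(-4\right)\right) \left(2 + 5\right) 25 = \left(-9 - 36\right) 7 \cdot 25 = \left(-45\right) 7 \cdot 25 = \left(-315\right) 25 = -7875$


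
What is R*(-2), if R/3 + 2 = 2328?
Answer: -13956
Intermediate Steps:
R = 6978 (R = -6 + 3*2328 = -6 + 6984 = 6978)
R*(-2) = 6978*(-2) = -13956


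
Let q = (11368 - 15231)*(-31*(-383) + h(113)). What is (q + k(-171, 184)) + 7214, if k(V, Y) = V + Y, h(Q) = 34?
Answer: -45989514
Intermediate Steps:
q = -45996741 (q = (11368 - 15231)*(-31*(-383) + 34) = -3863*(11873 + 34) = -3863*11907 = -45996741)
(q + k(-171, 184)) + 7214 = (-45996741 + (-171 + 184)) + 7214 = (-45996741 + 13) + 7214 = -45996728 + 7214 = -45989514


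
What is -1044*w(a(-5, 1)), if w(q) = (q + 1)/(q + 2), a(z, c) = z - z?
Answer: -522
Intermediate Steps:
a(z, c) = 0
w(q) = (1 + q)/(2 + q)
-1044*w(a(-5, 1)) = -1044*(1 + 0)/(2 + 0) = -1044/2 = -522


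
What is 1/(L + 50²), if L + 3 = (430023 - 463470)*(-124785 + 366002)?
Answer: -1/8067982502 ≈ -1.2395e-10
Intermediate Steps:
L = -8067985002 (L = -3 + (430023 - 463470)*(-124785 + 366002) = -3 - 33447*241217 = -3 - 8067984999 = -8067985002)
1/(L + 50²) = 1/(-8067985002 + 50²) = 1/(-8067985002 + 2500) = 1/(-8067982502) = -1/8067982502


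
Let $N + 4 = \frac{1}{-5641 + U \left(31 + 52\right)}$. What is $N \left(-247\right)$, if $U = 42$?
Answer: $\frac{2129387}{2155} \approx 988.11$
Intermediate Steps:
$N = - \frac{8621}{2155}$ ($N = -4 + \frac{1}{-5641 + 42 \left(31 + 52\right)} = -4 + \frac{1}{-5641 + 42 \cdot 83} = -4 + \frac{1}{-5641 + 3486} = -4 + \frac{1}{-2155} = -4 - \frac{1}{2155} = - \frac{8621}{2155} \approx -4.0005$)
$N \left(-247\right) = \left(- \frac{8621}{2155}\right) \left(-247\right) = \frac{2129387}{2155}$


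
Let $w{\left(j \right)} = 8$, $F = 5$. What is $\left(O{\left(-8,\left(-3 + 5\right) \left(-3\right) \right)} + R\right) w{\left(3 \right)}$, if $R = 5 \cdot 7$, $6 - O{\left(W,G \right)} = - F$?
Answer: $368$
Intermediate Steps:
$O{\left(W,G \right)} = 11$ ($O{\left(W,G \right)} = 6 - \left(-1\right) 5 = 6 - -5 = 6 + 5 = 11$)
$R = 35$
$\left(O{\left(-8,\left(-3 + 5\right) \left(-3\right) \right)} + R\right) w{\left(3 \right)} = \left(11 + 35\right) 8 = 46 \cdot 8 = 368$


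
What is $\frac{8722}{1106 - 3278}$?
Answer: $- \frac{4361}{1086} \approx -4.0157$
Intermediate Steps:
$\frac{8722}{1106 - 3278} = \frac{8722}{-2172} = 8722 \left(- \frac{1}{2172}\right) = - \frac{4361}{1086}$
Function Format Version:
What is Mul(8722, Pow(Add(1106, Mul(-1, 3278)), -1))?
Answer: Rational(-4361, 1086) ≈ -4.0157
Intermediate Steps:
Mul(8722, Pow(Add(1106, Mul(-1, 3278)), -1)) = Mul(8722, Pow(Add(1106, -3278), -1)) = Mul(8722, Pow(-2172, -1)) = Mul(8722, Rational(-1, 2172)) = Rational(-4361, 1086)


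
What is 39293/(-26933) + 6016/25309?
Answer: -832437609/681647297 ≈ -1.2212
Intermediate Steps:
39293/(-26933) + 6016/25309 = 39293*(-1/26933) + 6016*(1/25309) = -39293/26933 + 6016/25309 = -832437609/681647297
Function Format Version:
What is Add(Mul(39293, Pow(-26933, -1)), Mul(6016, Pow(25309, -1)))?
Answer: Rational(-832437609, 681647297) ≈ -1.2212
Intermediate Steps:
Add(Mul(39293, Pow(-26933, -1)), Mul(6016, Pow(25309, -1))) = Add(Mul(39293, Rational(-1, 26933)), Mul(6016, Rational(1, 25309))) = Add(Rational(-39293, 26933), Rational(6016, 25309)) = Rational(-832437609, 681647297)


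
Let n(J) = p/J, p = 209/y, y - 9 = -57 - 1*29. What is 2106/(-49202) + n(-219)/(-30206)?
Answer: -667951681/15605053926 ≈ -0.042804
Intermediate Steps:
y = -77 (y = 9 + (-57 - 1*29) = 9 + (-57 - 29) = 9 - 86 = -77)
p = -19/7 (p = 209/(-77) = 209*(-1/77) = -19/7 ≈ -2.7143)
n(J) = -19/(7*J)
2106/(-49202) + n(-219)/(-30206) = 2106/(-49202) - 19/7/(-219)/(-30206) = 2106*(-1/49202) - 19/7*(-1/219)*(-1/30206) = -1053/24601 + (19/1533)*(-1/30206) = -1053/24601 - 19/46305798 = -667951681/15605053926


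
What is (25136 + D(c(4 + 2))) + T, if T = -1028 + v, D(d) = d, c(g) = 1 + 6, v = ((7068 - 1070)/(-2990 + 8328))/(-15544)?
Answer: 1000457458641/41486936 ≈ 24115.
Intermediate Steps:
v = -2999/41486936 (v = (5998/5338)*(-1/15544) = (5998*(1/5338))*(-1/15544) = (2999/2669)*(-1/15544) = -2999/41486936 ≈ -7.2288e-5)
c(g) = 7
T = -42648573207/41486936 (T = -1028 - 2999/41486936 = -42648573207/41486936 ≈ -1028.0)
(25136 + D(c(4 + 2))) + T = (25136 + 7) - 42648573207/41486936 = 25143 - 42648573207/41486936 = 1000457458641/41486936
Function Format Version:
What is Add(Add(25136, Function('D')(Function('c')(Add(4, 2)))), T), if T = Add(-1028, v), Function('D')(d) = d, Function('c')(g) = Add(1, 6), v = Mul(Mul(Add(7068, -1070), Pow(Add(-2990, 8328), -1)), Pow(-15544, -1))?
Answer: Rational(1000457458641, 41486936) ≈ 24115.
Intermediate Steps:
v = Rational(-2999, 41486936) (v = Mul(Mul(5998, Pow(5338, -1)), Rational(-1, 15544)) = Mul(Mul(5998, Rational(1, 5338)), Rational(-1, 15544)) = Mul(Rational(2999, 2669), Rational(-1, 15544)) = Rational(-2999, 41486936) ≈ -7.2288e-5)
Function('c')(g) = 7
T = Rational(-42648573207, 41486936) (T = Add(-1028, Rational(-2999, 41486936)) = Rational(-42648573207, 41486936) ≈ -1028.0)
Add(Add(25136, Function('D')(Function('c')(Add(4, 2)))), T) = Add(Add(25136, 7), Rational(-42648573207, 41486936)) = Add(25143, Rational(-42648573207, 41486936)) = Rational(1000457458641, 41486936)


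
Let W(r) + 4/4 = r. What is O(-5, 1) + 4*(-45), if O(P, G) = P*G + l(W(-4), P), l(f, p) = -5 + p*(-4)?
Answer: -170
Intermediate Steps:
W(r) = -1 + r
l(f, p) = -5 - 4*p
O(P, G) = -5 - 4*P + G*P (O(P, G) = P*G + (-5 - 4*P) = G*P + (-5 - 4*P) = -5 - 4*P + G*P)
O(-5, 1) + 4*(-45) = (-5 - 4*(-5) + 1*(-5)) + 4*(-45) = (-5 + 20 - 5) - 180 = 10 - 180 = -170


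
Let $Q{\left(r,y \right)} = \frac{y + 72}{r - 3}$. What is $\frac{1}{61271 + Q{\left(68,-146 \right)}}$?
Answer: $\frac{65}{3982541} \approx 1.6321 \cdot 10^{-5}$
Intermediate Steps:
$Q{\left(r,y \right)} = \frac{72 + y}{-3 + r}$
$\frac{1}{61271 + Q{\left(68,-146 \right)}} = \frac{1}{61271 + \frac{72 - 146}{-3 + 68}} = \frac{1}{61271 + \frac{1}{65} \left(-74\right)} = \frac{1}{61271 - \frac{74}{65}} = \frac{1}{\frac{3982541}{65}} = \frac{65}{3982541}$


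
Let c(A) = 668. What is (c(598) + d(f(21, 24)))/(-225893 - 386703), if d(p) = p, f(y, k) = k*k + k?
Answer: -317/153149 ≈ -0.0020699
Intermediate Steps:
f(y, k) = k + k**2 (f(y, k) = k**2 + k = k + k**2)
(c(598) + d(f(21, 24)))/(-225893 - 386703) = (668 + 24*(1 + 24))/(-225893 - 386703) = (668 + 24*25)/(-612596) = (668 + 600)*(-1/612596) = 1268*(-1/612596) = -317/153149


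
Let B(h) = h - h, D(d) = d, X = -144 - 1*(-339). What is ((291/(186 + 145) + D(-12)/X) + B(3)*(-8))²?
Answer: 309443281/462895225 ≈ 0.66850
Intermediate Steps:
X = 195 (X = -144 + 339 = 195)
B(h) = 0
((291/(186 + 145) + D(-12)/X) + B(3)*(-8))² = ((291/(186 + 145) - 12/195) + 0*(-8))² = ((291/331 - 12*1/195) + 0)² = ((291*(1/331) - 4/65) + 0)² = ((291/331 - 4/65) + 0)² = (17591/21515 + 0)² = (17591/21515)² = 309443281/462895225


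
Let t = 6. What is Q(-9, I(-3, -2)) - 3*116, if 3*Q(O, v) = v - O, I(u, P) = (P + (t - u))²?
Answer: -986/3 ≈ -328.67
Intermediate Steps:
I(u, P) = (6 + P - u)² (I(u, P) = (P + (6 - u))² = (6 + P - u)²)
Q(O, v) = -O/3 + v/3 (Q(O, v) = (v - O)/3 = -O/3 + v/3)
Q(-9, I(-3, -2)) - 3*116 = (-⅓*(-9) + (6 - 2 - 1*(-3))²/3) - 3*116 = (3 + (6 - 2 + 3)²/3) - 348 = (3 + (⅓)*7²) - 348 = (3 + (⅓)*49) - 348 = (3 + 49/3) - 348 = 58/3 - 348 = -986/3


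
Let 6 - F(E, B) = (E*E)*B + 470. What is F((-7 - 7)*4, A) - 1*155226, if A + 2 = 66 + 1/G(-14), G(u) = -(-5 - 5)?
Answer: -1783538/5 ≈ -3.5671e+5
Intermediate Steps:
G(u) = 10 (G(u) = -1*(-10) = 10)
A = 641/10 (A = -2 + (66 + 1/10) = -2 + 661/10 = 641/10 ≈ 64.100)
F(E, B) = -464 - B*E**2 (F(E, B) = 6 - ((E*E)*B + 470) = 6 - (E**2*B + 470) = 6 - (B*E**2 + 470) = 6 - (470 + B*E**2) = 6 + (-470 - B*E**2) = -464 - B*E**2)
F((-7 - 7)*4, A) - 1*155226 = (-464 - 1*641/10*((-7 - 7)*4)**2) - 1*155226 = (-464 - 1*641/10*(-14*4)**2) - 155226 = (-464 - 1*641/10*(-56)**2) - 155226 = (-464 - 1*641/10*3136) - 155226 = (-464 - 1005088/5) - 155226 = -1007408/5 - 155226 = -1783538/5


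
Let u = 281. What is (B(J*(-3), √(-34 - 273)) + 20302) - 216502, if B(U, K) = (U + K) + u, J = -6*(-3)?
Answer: -195973 + I*√307 ≈ -1.9597e+5 + 17.521*I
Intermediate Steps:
J = 18
B(U, K) = 281 + K + U (B(U, K) = (U + K) + 281 = (K + U) + 281 = 281 + K + U)
(B(J*(-3), √(-34 - 273)) + 20302) - 216502 = ((281 + √(-34 - 273) + 18*(-3)) + 20302) - 216502 = ((281 + √(-307) - 54) + 20302) - 216502 = ((281 + I*√307 - 54) + 20302) - 216502 = ((227 + I*√307) + 20302) - 216502 = (20529 + I*√307) - 216502 = -195973 + I*√307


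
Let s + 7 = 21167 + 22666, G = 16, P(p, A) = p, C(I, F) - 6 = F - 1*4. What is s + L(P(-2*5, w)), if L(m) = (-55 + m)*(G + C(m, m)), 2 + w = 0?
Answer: 43306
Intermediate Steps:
w = -2 (w = -2 + 0 = -2)
C(I, F) = 2 + F (C(I, F) = 6 + (F - 1*4) = 6 + (F - 4) = 6 + (-4 + F) = 2 + F)
s = 43826 (s = -7 + (21167 + 22666) = -7 + 43833 = 43826)
L(m) = (-55 + m)*(18 + m) (L(m) = (-55 + m)*(16 + (2 + m)) = (-55 + m)*(18 + m))
s + L(P(-2*5, w)) = 43826 + (-990 + (-2*5)² - (-74)*5) = 43826 + (-990 + (-10)² - 37*(-10)) = 43826 + (-990 + 100 + 370) = 43826 - 520 = 43306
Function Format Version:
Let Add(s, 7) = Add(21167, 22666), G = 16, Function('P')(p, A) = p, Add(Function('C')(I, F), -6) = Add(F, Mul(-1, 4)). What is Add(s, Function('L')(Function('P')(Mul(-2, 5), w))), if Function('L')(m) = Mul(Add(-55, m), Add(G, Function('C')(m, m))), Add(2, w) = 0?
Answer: 43306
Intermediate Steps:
w = -2 (w = Add(-2, 0) = -2)
Function('C')(I, F) = Add(2, F) (Function('C')(I, F) = Add(6, Add(F, Mul(-1, 4))) = Add(6, Add(F, -4)) = Add(6, Add(-4, F)) = Add(2, F))
s = 43826 (s = Add(-7, Add(21167, 22666)) = Add(-7, 43833) = 43826)
Function('L')(m) = Mul(Add(-55, m), Add(18, m)) (Function('L')(m) = Mul(Add(-55, m), Add(16, Add(2, m))) = Mul(Add(-55, m), Add(18, m)))
Add(s, Function('L')(Function('P')(Mul(-2, 5), w))) = Add(43826, Add(-990, Pow(Mul(-2, 5), 2), Mul(-37, Mul(-2, 5)))) = Add(43826, Add(-990, Pow(-10, 2), Mul(-37, -10))) = Add(43826, Add(-990, 100, 370)) = Add(43826, -520) = 43306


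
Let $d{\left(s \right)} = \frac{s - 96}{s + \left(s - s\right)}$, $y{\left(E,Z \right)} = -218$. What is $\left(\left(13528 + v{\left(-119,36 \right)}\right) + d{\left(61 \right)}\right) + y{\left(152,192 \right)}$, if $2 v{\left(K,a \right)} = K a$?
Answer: $\frac{681213}{61} \approx 11167.0$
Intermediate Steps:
$d{\left(s \right)} = \frac{-96 + s}{s}$ ($d{\left(s \right)} = \frac{-96 + s}{s + 0} = \frac{-96 + s}{s}$)
$v{\left(K,a \right)} = \frac{K a}{2}$
$\left(\left(13528 + v{\left(-119,36 \right)}\right) + d{\left(61 \right)}\right) + y{\left(152,192 \right)} = \left(\left(13528 + \frac{1}{2} \left(-119\right) 36\right) + \frac{-96 + 61}{61}\right) - 218 = \left(\left(13528 - 2142\right) + \frac{1}{61} \left(-35\right)\right) - 218 = \left(11386 - \frac{35}{61}\right) - 218 = \frac{694511}{61} - 218 = \frac{681213}{61}$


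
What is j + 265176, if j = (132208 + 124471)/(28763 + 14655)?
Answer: 11513668247/43418 ≈ 2.6518e+5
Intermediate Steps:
j = 256679/43418 ≈ 5.9118
j + 265176 = 256679/43418 + 265176 = 11513668247/43418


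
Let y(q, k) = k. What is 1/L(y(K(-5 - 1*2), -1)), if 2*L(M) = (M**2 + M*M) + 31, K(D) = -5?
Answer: 2/33 ≈ 0.060606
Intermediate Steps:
L(M) = 31/2 + M**2 (L(M) = ((M**2 + M*M) + 31)/2 = ((M**2 + M**2) + 31)/2 = (2*M**2 + 31)/2 = (31 + 2*M**2)/2 = 31/2 + M**2)
1/L(y(K(-5 - 1*2), -1)) = 1/(31/2 + (-1)**2) = 1/(31/2 + 1) = 1/(33/2) = 2/33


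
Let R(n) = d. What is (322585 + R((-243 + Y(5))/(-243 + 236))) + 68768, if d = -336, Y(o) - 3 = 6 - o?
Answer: 391017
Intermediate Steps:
Y(o) = 9 - o (Y(o) = 3 + (6 - o) = 9 - o)
R(n) = -336
(322585 + R((-243 + Y(5))/(-243 + 236))) + 68768 = (322585 - 336) + 68768 = 322249 + 68768 = 391017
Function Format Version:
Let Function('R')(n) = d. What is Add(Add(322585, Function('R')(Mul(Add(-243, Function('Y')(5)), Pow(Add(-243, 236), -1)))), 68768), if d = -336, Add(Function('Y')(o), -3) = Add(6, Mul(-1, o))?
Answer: 391017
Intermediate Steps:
Function('Y')(o) = Add(9, Mul(-1, o)) (Function('Y')(o) = Add(3, Add(6, Mul(-1, o))) = Add(9, Mul(-1, o)))
Function('R')(n) = -336
Add(Add(322585, Function('R')(Mul(Add(-243, Function('Y')(5)), Pow(Add(-243, 236), -1)))), 68768) = Add(Add(322585, -336), 68768) = Add(322249, 68768) = 391017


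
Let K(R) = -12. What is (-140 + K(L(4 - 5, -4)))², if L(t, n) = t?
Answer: 23104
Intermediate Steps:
(-140 + K(L(4 - 5, -4)))² = (-140 - 12)² = (-152)² = 23104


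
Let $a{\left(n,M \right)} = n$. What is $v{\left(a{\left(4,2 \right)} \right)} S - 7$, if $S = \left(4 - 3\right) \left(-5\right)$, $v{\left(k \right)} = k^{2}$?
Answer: $-87$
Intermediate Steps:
$S = -5$ ($S = 1 \left(-5\right) = -5$)
$v{\left(a{\left(4,2 \right)} \right)} S - 7 = 4^{2} \left(-5\right) - 7 = 16 \left(-5\right) - 7 = -80 - 7 = -87$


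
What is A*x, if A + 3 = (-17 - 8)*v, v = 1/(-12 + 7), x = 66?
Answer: 132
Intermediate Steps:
v = -1/5 (v = 1/(-5) = -1/5 ≈ -0.20000)
A = 2 (A = -3 + (-17 - 8)*(-1/5) = -3 - 25*(-1/5) = -3 + 5 = 2)
A*x = 2*66 = 132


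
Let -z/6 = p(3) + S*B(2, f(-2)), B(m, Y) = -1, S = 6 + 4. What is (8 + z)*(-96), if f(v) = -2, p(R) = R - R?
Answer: -6528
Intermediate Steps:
p(R) = 0
S = 10
z = 60 (z = -6*(0 + 10*(-1)) = -6*(0 - 10) = -6*(-10) = 60)
(8 + z)*(-96) = (8 + 60)*(-96) = 68*(-96) = -6528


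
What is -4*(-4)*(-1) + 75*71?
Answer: 5309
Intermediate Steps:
-4*(-4)*(-1) + 75*71 = 16*(-1) + 5325 = -16 + 5325 = 5309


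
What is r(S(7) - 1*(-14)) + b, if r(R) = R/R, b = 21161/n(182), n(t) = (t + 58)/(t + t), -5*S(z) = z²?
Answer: 1925711/60 ≈ 32095.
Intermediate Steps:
S(z) = -z²/5
n(t) = (58 + t)/(2*t) (n(t) = (58 + t)/((2*t)) = (58 + t)*(1/(2*t)) = (58 + t)/(2*t))
b = 1925651/60 (b = 21161/(((½)*(58 + 182)/182)) = 21161/(((½)*(1/182)*240)) = 21161/(60/91) = 21161*(91/60) = 1925651/60 ≈ 32094.)
r(R) = 1
r(S(7) - 1*(-14)) + b = 1 + 1925651/60 = 1925711/60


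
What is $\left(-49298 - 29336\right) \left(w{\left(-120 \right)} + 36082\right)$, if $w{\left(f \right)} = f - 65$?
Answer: $-2822724698$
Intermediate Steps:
$w{\left(f \right)} = -65 + f$ ($w{\left(f \right)} = f - 65 = -65 + f$)
$\left(-49298 - 29336\right) \left(w{\left(-120 \right)} + 36082\right) = \left(-49298 - 29336\right) \left(\left(-65 - 120\right) + 36082\right) = - 78634 \left(-185 + 36082\right) = \left(-78634\right) 35897 = -2822724698$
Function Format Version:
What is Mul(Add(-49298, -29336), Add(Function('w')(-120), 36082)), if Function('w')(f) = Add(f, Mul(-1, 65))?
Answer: -2822724698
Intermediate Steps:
Function('w')(f) = Add(-65, f) (Function('w')(f) = Add(f, -65) = Add(-65, f))
Mul(Add(-49298, -29336), Add(Function('w')(-120), 36082)) = Mul(Add(-49298, -29336), Add(Add(-65, -120), 36082)) = Mul(-78634, Add(-185, 36082)) = Mul(-78634, 35897) = -2822724698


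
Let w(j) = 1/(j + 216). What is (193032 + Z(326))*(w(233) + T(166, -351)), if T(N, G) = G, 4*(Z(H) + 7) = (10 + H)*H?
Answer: -34736017582/449 ≈ -7.7363e+7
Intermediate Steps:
Z(H) = -7 + H*(10 + H)/4 (Z(H) = -7 + ((10 + H)*H)/4 = -7 + (H*(10 + H))/4 = -7 + H*(10 + H)/4)
w(j) = 1/(216 + j)
(193032 + Z(326))*(w(233) + T(166, -351)) = (193032 + (-7 + (1/4)*326**2 + (5/2)*326))*(1/(216 + 233) - 351) = (193032 + (-7 + (1/4)*106276 + 815))*(1/449 - 351) = (193032 + (-7 + 26569 + 815))*(1/449 - 351) = (193032 + 27377)*(-157598/449) = 220409*(-157598/449) = -34736017582/449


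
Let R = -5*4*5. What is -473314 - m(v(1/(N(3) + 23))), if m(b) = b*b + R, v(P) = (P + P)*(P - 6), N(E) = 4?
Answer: -251485425058/531441 ≈ -4.7321e+5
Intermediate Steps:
R = -100 (R = -20*5 = -100)
v(P) = 2*P*(-6 + P) (v(P) = (2*P)*(-6 + P) = 2*P*(-6 + P))
m(b) = -100 + b² (m(b) = b*b - 100 = b² - 100 = -100 + b²)
-473314 - m(v(1/(N(3) + 23))) = -473314 - (-100 + (2*(-6 + 1/(4 + 23))/(4 + 23))²) = -473314 - (-100 + (2*(-6 + 1/27)/27)²) = -473314 - (-100 + (2*(1/27)*(-6 + 1/27))²) = -473314 - (-100 + (2*(1/27)*(-161/27))²) = -473314 - (-100 + (-322/729)²) = -473314 - (-100 + 103684/531441) = -473314 - 1*(-53040416/531441) = -473314 + 53040416/531441 = -251485425058/531441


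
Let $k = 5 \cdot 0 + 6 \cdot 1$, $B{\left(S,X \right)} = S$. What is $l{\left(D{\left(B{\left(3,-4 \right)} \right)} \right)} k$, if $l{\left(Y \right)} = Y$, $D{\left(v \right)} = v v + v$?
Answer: $72$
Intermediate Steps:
$D{\left(v \right)} = v + v^{2}$ ($D{\left(v \right)} = v^{2} + v = v + v^{2}$)
$k = 6$ ($k = 0 + 6 = 6$)
$l{\left(D{\left(B{\left(3,-4 \right)} \right)} \right)} k = 3 \left(1 + 3\right) 6 = 3 \cdot 4 \cdot 6 = 12 \cdot 6 = 72$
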